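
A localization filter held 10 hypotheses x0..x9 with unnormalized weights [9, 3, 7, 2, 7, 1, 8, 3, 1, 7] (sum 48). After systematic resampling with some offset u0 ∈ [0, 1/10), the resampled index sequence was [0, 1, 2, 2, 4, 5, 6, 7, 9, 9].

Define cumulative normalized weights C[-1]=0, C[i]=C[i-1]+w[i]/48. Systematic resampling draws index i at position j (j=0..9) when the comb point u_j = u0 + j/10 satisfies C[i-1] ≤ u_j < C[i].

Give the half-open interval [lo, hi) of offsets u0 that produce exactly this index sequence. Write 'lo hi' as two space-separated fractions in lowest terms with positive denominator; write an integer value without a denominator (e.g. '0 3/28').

7/80 23/240

C = [3/16, 1/4, 19/48, 7/16, 7/12, 29/48, 37/48, 5/6, 41/48, 1]
j=0 picked index 0: u0 ∈ [0, 3/16)
j=1 picked index 1: u0 ∈ [7/80, 3/20)
j=2 picked index 2: u0 ∈ [1/20, 47/240)
j=3 picked index 2: u0 ∈ [-1/20, 23/240)
j=4 picked index 4: u0 ∈ [3/80, 11/60)
j=5 picked index 5: u0 ∈ [1/12, 5/48)
j=6 picked index 6: u0 ∈ [1/240, 41/240)
j=7 picked index 7: u0 ∈ [17/240, 2/15)
j=8 picked index 9: u0 ∈ [13/240, 1/5)
j=9 picked index 9: u0 ∈ [-11/240, 1/10)
intersection: [7/80, 23/240)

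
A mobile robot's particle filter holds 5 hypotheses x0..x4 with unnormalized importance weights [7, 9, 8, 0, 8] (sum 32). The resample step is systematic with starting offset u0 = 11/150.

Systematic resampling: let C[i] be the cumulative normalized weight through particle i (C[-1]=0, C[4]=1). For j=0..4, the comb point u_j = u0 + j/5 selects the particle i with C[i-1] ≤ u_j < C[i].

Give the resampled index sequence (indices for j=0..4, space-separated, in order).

0 1 1 2 4

C = [7/32, 1/2, 3/4, 3/4, 1]
j=0: u_0=11/150 ∈ [0, 7/32) → index 0
j=1: u_1=41/150 ∈ [7/32, 1/2) → index 1
j=2: u_2=71/150 ∈ [7/32, 1/2) → index 1
j=3: u_3=101/150 ∈ [1/2, 3/4) → index 2
j=4: u_4=131/150 ∈ [3/4, 1) → index 4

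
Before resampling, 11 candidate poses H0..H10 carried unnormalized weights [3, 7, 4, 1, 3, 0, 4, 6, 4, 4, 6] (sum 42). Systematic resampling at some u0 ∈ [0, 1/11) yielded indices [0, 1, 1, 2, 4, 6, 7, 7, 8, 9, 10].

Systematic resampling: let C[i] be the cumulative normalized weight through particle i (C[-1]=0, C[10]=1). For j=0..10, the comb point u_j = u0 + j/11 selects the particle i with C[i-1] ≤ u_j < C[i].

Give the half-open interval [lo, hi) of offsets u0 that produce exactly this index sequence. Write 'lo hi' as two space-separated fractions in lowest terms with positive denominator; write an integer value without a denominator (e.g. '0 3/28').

C = [1/14, 5/21, 1/3, 5/14, 3/7, 3/7, 11/21, 2/3, 16/21, 6/7, 1]
j=0 picked index 0: u0 ∈ [0, 1/14)
j=1 picked index 1: u0 ∈ [-3/154, 34/231)
j=2 picked index 1: u0 ∈ [-17/154, 13/231)
j=3 picked index 2: u0 ∈ [-8/231, 2/33)
j=4 picked index 4: u0 ∈ [-1/154, 5/77)
j=5 picked index 6: u0 ∈ [-2/77, 16/231)
j=6 picked index 7: u0 ∈ [-5/231, 4/33)
j=7 picked index 7: u0 ∈ [-26/231, 1/33)
j=8 picked index 8: u0 ∈ [-2/33, 8/231)
j=9 picked index 9: u0 ∈ [-13/231, 3/77)
j=10 picked index 10: u0 ∈ [-4/77, 1/11)
intersection: [0, 1/33)

0 1/33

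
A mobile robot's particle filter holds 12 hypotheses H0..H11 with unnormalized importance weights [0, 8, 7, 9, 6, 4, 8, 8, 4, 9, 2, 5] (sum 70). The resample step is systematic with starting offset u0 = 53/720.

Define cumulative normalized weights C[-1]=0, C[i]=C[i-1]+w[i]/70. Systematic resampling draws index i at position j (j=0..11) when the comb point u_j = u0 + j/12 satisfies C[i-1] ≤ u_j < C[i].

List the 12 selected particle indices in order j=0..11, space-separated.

1 2 3 3 4 6 6 7 8 9 10 11

C = [0, 4/35, 3/14, 12/35, 3/7, 17/35, 3/5, 5/7, 27/35, 9/10, 13/14, 1]
j=0: u_0=53/720 ∈ [0, 4/35) → index 1
j=1: u_1=113/720 ∈ [4/35, 3/14) → index 2
j=2: u_2=173/720 ∈ [3/14, 12/35) → index 3
j=3: u_3=233/720 ∈ [3/14, 12/35) → index 3
j=4: u_4=293/720 ∈ [12/35, 3/7) → index 4
j=5: u_5=353/720 ∈ [17/35, 3/5) → index 6
j=6: u_6=413/720 ∈ [17/35, 3/5) → index 6
j=7: u_7=473/720 ∈ [3/5, 5/7) → index 7
j=8: u_8=533/720 ∈ [5/7, 27/35) → index 8
j=9: u_9=593/720 ∈ [27/35, 9/10) → index 9
j=10: u_10=653/720 ∈ [9/10, 13/14) → index 10
j=11: u_11=713/720 ∈ [13/14, 1) → index 11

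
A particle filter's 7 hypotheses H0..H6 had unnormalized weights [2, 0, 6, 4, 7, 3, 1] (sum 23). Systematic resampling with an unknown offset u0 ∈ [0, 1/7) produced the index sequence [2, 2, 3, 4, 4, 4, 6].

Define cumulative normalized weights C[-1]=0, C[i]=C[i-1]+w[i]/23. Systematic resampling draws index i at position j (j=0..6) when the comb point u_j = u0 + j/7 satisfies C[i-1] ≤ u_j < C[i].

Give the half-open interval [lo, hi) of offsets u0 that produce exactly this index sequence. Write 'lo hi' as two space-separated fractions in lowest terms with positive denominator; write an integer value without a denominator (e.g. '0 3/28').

C = [2/23, 2/23, 8/23, 12/23, 19/23, 22/23, 1]
j=0 picked index 2: u0 ∈ [2/23, 8/23)
j=1 picked index 2: u0 ∈ [-9/161, 33/161)
j=2 picked index 3: u0 ∈ [10/161, 38/161)
j=3 picked index 4: u0 ∈ [15/161, 64/161)
j=4 picked index 4: u0 ∈ [-8/161, 41/161)
j=5 picked index 4: u0 ∈ [-31/161, 18/161)
j=6 picked index 6: u0 ∈ [16/161, 1/7)
intersection: [16/161, 18/161)

16/161 18/161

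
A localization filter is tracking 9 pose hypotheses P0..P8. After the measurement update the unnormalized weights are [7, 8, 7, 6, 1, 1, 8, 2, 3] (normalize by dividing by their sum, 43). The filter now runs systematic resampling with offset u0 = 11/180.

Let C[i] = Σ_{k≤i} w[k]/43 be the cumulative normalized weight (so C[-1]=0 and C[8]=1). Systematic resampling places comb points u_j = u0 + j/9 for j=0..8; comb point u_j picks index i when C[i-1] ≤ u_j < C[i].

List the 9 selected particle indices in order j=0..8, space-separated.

C = [7/43, 15/43, 22/43, 28/43, 29/43, 30/43, 38/43, 40/43, 1]
j=0: u_0=11/180 ∈ [0, 7/43) → index 0
j=1: u_1=31/180 ∈ [7/43, 15/43) → index 1
j=2: u_2=17/60 ∈ [7/43, 15/43) → index 1
j=3: u_3=71/180 ∈ [15/43, 22/43) → index 2
j=4: u_4=91/180 ∈ [15/43, 22/43) → index 2
j=5: u_5=37/60 ∈ [22/43, 28/43) → index 3
j=6: u_6=131/180 ∈ [30/43, 38/43) → index 6
j=7: u_7=151/180 ∈ [30/43, 38/43) → index 6
j=8: u_8=19/20 ∈ [40/43, 1) → index 8

0 1 1 2 2 3 6 6 8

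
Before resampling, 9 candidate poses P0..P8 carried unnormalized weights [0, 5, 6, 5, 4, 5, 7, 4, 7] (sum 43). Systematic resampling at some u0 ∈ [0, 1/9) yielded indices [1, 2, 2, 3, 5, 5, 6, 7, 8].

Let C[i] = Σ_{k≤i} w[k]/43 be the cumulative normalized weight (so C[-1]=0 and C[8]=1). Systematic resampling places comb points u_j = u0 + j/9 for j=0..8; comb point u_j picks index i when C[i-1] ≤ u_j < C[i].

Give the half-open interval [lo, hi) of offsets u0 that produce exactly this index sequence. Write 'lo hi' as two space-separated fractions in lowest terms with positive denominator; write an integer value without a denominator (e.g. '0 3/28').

C = [0, 5/43, 11/43, 16/43, 20/43, 25/43, 32/43, 36/43, 1]
j=0 picked index 1: u0 ∈ [0, 5/43)
j=1 picked index 2: u0 ∈ [2/387, 56/387)
j=2 picked index 2: u0 ∈ [-41/387, 13/387)
j=3 picked index 3: u0 ∈ [-10/129, 5/129)
j=4 picked index 5: u0 ∈ [8/387, 53/387)
j=5 picked index 5: u0 ∈ [-35/387, 10/387)
j=6 picked index 6: u0 ∈ [-11/129, 10/129)
j=7 picked index 7: u0 ∈ [-13/387, 23/387)
j=8 picked index 8: u0 ∈ [-20/387, 1/9)
intersection: [8/387, 10/387)

8/387 10/387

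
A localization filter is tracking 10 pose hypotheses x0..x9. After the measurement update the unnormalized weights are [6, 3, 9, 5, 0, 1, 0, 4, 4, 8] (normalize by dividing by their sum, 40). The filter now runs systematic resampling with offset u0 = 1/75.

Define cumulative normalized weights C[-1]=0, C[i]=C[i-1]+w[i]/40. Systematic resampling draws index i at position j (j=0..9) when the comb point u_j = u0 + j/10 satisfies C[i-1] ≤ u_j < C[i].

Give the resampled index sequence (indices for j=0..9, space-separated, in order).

0 0 1 2 2 3 7 8 9 9

C = [3/20, 9/40, 9/20, 23/40, 23/40, 3/5, 3/5, 7/10, 4/5, 1]
j=0: u_0=1/75 ∈ [0, 3/20) → index 0
j=1: u_1=17/150 ∈ [0, 3/20) → index 0
j=2: u_2=16/75 ∈ [3/20, 9/40) → index 1
j=3: u_3=47/150 ∈ [9/40, 9/20) → index 2
j=4: u_4=31/75 ∈ [9/40, 9/20) → index 2
j=5: u_5=77/150 ∈ [9/20, 23/40) → index 3
j=6: u_6=46/75 ∈ [3/5, 7/10) → index 7
j=7: u_7=107/150 ∈ [7/10, 4/5) → index 8
j=8: u_8=61/75 ∈ [4/5, 1) → index 9
j=9: u_9=137/150 ∈ [4/5, 1) → index 9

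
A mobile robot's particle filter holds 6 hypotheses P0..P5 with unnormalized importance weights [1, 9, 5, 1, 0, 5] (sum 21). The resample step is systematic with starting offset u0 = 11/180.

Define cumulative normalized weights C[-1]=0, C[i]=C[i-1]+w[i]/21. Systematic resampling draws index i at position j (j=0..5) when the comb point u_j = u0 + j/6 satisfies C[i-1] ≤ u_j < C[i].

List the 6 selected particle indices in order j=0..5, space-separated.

1 1 1 2 3 5

C = [1/21, 10/21, 5/7, 16/21, 16/21, 1]
j=0: u_0=11/180 ∈ [1/21, 10/21) → index 1
j=1: u_1=41/180 ∈ [1/21, 10/21) → index 1
j=2: u_2=71/180 ∈ [1/21, 10/21) → index 1
j=3: u_3=101/180 ∈ [10/21, 5/7) → index 2
j=4: u_4=131/180 ∈ [5/7, 16/21) → index 3
j=5: u_5=161/180 ∈ [16/21, 1) → index 5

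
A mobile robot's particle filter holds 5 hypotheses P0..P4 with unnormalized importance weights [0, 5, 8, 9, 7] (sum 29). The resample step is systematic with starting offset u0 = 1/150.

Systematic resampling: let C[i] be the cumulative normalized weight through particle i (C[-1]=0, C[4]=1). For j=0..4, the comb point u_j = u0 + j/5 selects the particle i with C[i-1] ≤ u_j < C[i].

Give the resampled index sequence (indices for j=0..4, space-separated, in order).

C = [0, 5/29, 13/29, 22/29, 1]
j=0: u_0=1/150 ∈ [0, 5/29) → index 1
j=1: u_1=31/150 ∈ [5/29, 13/29) → index 2
j=2: u_2=61/150 ∈ [5/29, 13/29) → index 2
j=3: u_3=91/150 ∈ [13/29, 22/29) → index 3
j=4: u_4=121/150 ∈ [22/29, 1) → index 4

1 2 2 3 4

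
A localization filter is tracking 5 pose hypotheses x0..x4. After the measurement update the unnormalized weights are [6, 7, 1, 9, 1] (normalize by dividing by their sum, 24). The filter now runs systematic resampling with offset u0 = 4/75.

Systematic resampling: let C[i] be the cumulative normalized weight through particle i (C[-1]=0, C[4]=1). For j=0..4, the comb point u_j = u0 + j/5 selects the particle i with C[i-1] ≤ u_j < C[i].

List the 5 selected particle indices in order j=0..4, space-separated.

0 1 1 3 3

C = [1/4, 13/24, 7/12, 23/24, 1]
j=0: u_0=4/75 ∈ [0, 1/4) → index 0
j=1: u_1=19/75 ∈ [1/4, 13/24) → index 1
j=2: u_2=34/75 ∈ [1/4, 13/24) → index 1
j=3: u_3=49/75 ∈ [7/12, 23/24) → index 3
j=4: u_4=64/75 ∈ [7/12, 23/24) → index 3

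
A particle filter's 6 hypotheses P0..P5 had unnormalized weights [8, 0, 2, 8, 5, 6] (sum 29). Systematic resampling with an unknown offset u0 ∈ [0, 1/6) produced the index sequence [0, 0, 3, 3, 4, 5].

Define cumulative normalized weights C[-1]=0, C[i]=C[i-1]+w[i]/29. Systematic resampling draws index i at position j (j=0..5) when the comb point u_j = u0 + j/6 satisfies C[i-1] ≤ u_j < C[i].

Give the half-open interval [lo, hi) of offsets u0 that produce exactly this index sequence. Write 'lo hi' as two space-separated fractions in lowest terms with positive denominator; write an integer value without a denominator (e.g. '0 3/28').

C = [8/29, 8/29, 10/29, 18/29, 23/29, 1]
j=0 picked index 0: u0 ∈ [0, 8/29)
j=1 picked index 0: u0 ∈ [-1/6, 19/174)
j=2 picked index 3: u0 ∈ [1/87, 25/87)
j=3 picked index 3: u0 ∈ [-9/58, 7/58)
j=4 picked index 4: u0 ∈ [-4/87, 11/87)
j=5 picked index 5: u0 ∈ [-7/174, 1/6)
intersection: [1/87, 19/174)

1/87 19/174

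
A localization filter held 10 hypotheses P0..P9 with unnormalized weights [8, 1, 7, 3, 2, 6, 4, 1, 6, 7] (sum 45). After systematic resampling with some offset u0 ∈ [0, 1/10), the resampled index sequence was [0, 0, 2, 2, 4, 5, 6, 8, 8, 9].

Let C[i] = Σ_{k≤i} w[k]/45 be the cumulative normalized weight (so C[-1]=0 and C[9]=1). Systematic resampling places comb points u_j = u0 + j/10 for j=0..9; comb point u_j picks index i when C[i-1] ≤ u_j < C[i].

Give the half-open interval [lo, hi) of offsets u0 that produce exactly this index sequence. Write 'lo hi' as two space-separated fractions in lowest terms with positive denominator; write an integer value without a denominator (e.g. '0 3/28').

1/45 2/45

C = [8/45, 1/5, 16/45, 19/45, 7/15, 3/5, 31/45, 32/45, 38/45, 1]
j=0 picked index 0: u0 ∈ [0, 8/45)
j=1 picked index 0: u0 ∈ [-1/10, 7/90)
j=2 picked index 2: u0 ∈ [0, 7/45)
j=3 picked index 2: u0 ∈ [-1/10, 1/18)
j=4 picked index 4: u0 ∈ [1/45, 1/15)
j=5 picked index 5: u0 ∈ [-1/30, 1/10)
j=6 picked index 6: u0 ∈ [0, 4/45)
j=7 picked index 8: u0 ∈ [1/90, 13/90)
j=8 picked index 8: u0 ∈ [-4/45, 2/45)
j=9 picked index 9: u0 ∈ [-1/18, 1/10)
intersection: [1/45, 2/45)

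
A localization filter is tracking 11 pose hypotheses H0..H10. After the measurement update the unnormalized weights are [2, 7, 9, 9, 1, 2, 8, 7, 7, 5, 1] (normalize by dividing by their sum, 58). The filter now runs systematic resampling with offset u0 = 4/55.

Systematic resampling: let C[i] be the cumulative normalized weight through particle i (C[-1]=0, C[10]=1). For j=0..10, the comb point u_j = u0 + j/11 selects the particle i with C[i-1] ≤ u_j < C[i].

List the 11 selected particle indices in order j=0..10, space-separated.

C = [1/29, 9/58, 9/29, 27/58, 14/29, 15/29, 19/29, 45/58, 26/29, 57/58, 1]
j=0: u_0=4/55 ∈ [1/29, 9/58) → index 1
j=1: u_1=9/55 ∈ [9/58, 9/29) → index 2
j=2: u_2=14/55 ∈ [9/58, 9/29) → index 2
j=3: u_3=19/55 ∈ [9/29, 27/58) → index 3
j=4: u_4=24/55 ∈ [9/29, 27/58) → index 3
j=5: u_5=29/55 ∈ [15/29, 19/29) → index 6
j=6: u_6=34/55 ∈ [15/29, 19/29) → index 6
j=7: u_7=39/55 ∈ [19/29, 45/58) → index 7
j=8: u_8=4/5 ∈ [45/58, 26/29) → index 8
j=9: u_9=49/55 ∈ [45/58, 26/29) → index 8
j=10: u_10=54/55 ∈ [26/29, 57/58) → index 9

1 2 2 3 3 6 6 7 8 8 9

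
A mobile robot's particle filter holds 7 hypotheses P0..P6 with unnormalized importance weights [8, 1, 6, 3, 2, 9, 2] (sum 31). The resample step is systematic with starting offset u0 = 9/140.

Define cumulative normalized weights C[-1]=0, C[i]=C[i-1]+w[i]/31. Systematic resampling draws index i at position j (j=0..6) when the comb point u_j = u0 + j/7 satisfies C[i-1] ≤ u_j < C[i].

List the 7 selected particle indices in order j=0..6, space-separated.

C = [8/31, 9/31, 15/31, 18/31, 20/31, 29/31, 1]
j=0: u_0=9/140 ∈ [0, 8/31) → index 0
j=1: u_1=29/140 ∈ [0, 8/31) → index 0
j=2: u_2=7/20 ∈ [9/31, 15/31) → index 2
j=3: u_3=69/140 ∈ [15/31, 18/31) → index 3
j=4: u_4=89/140 ∈ [18/31, 20/31) → index 4
j=5: u_5=109/140 ∈ [20/31, 29/31) → index 5
j=6: u_6=129/140 ∈ [20/31, 29/31) → index 5

0 0 2 3 4 5 5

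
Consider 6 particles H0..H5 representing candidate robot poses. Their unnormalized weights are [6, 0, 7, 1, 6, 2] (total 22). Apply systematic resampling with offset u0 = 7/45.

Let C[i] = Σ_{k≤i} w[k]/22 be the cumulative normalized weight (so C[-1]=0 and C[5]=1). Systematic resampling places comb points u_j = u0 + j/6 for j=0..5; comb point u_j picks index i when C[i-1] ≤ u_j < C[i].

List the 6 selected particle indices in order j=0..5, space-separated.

C = [3/11, 3/11, 13/22, 7/11, 10/11, 1]
j=0: u_0=7/45 ∈ [0, 3/11) → index 0
j=1: u_1=29/90 ∈ [3/11, 13/22) → index 2
j=2: u_2=22/45 ∈ [3/11, 13/22) → index 2
j=3: u_3=59/90 ∈ [7/11, 10/11) → index 4
j=4: u_4=37/45 ∈ [7/11, 10/11) → index 4
j=5: u_5=89/90 ∈ [10/11, 1) → index 5

0 2 2 4 4 5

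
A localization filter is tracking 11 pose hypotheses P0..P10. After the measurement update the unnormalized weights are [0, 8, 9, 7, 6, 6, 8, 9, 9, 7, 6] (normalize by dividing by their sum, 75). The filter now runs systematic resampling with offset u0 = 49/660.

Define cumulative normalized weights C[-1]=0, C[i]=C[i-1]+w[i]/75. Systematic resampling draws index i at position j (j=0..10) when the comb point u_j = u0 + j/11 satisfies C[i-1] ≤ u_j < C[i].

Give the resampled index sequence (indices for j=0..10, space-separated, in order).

1 2 3 4 5 6 7 8 8 9 10

C = [0, 8/75, 17/75, 8/25, 2/5, 12/25, 44/75, 53/75, 62/75, 23/25, 1]
j=0: u_0=49/660 ∈ [0, 8/75) → index 1
j=1: u_1=109/660 ∈ [8/75, 17/75) → index 2
j=2: u_2=169/660 ∈ [17/75, 8/25) → index 3
j=3: u_3=229/660 ∈ [8/25, 2/5) → index 4
j=4: u_4=289/660 ∈ [2/5, 12/25) → index 5
j=5: u_5=349/660 ∈ [12/25, 44/75) → index 6
j=6: u_6=409/660 ∈ [44/75, 53/75) → index 7
j=7: u_7=469/660 ∈ [53/75, 62/75) → index 8
j=8: u_8=529/660 ∈ [53/75, 62/75) → index 8
j=9: u_9=589/660 ∈ [62/75, 23/25) → index 9
j=10: u_10=59/60 ∈ [23/25, 1) → index 10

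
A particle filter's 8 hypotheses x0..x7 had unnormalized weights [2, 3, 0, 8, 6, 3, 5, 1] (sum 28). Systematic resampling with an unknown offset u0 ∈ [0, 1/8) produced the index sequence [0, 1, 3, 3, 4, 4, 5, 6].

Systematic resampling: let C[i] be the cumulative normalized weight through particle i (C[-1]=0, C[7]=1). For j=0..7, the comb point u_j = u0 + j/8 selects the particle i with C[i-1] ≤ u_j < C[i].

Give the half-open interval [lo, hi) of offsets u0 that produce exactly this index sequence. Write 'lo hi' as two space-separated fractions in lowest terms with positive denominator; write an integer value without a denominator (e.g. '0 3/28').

0 1/28

C = [1/14, 5/28, 5/28, 13/28, 19/28, 11/14, 27/28, 1]
j=0 picked index 0: u0 ∈ [0, 1/14)
j=1 picked index 1: u0 ∈ [-3/56, 3/56)
j=2 picked index 3: u0 ∈ [-1/14, 3/14)
j=3 picked index 3: u0 ∈ [-11/56, 5/56)
j=4 picked index 4: u0 ∈ [-1/28, 5/28)
j=5 picked index 4: u0 ∈ [-9/56, 3/56)
j=6 picked index 5: u0 ∈ [-1/14, 1/28)
j=7 picked index 6: u0 ∈ [-5/56, 5/56)
intersection: [0, 1/28)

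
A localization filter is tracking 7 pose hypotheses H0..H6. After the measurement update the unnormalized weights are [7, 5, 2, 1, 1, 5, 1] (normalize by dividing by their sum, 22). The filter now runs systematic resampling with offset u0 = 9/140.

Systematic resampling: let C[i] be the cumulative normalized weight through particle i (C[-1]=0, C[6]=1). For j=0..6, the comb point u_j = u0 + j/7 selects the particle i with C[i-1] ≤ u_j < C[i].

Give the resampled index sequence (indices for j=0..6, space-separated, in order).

C = [7/22, 6/11, 7/11, 15/22, 8/11, 21/22, 1]
j=0: u_0=9/140 ∈ [0, 7/22) → index 0
j=1: u_1=29/140 ∈ [0, 7/22) → index 0
j=2: u_2=7/20 ∈ [7/22, 6/11) → index 1
j=3: u_3=69/140 ∈ [7/22, 6/11) → index 1
j=4: u_4=89/140 ∈ [6/11, 7/11) → index 2
j=5: u_5=109/140 ∈ [8/11, 21/22) → index 5
j=6: u_6=129/140 ∈ [8/11, 21/22) → index 5

0 0 1 1 2 5 5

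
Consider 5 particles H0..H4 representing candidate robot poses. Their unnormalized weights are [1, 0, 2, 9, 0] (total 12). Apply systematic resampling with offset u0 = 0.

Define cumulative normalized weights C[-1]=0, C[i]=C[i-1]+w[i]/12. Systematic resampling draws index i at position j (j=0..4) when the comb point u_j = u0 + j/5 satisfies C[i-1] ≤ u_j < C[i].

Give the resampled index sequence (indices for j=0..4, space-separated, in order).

0 2 3 3 3

C = [1/12, 1/12, 1/4, 1, 1]
j=0: u_0=0 ∈ [0, 1/12) → index 0
j=1: u_1=1/5 ∈ [1/12, 1/4) → index 2
j=2: u_2=2/5 ∈ [1/4, 1) → index 3
j=3: u_3=3/5 ∈ [1/4, 1) → index 3
j=4: u_4=4/5 ∈ [1/4, 1) → index 3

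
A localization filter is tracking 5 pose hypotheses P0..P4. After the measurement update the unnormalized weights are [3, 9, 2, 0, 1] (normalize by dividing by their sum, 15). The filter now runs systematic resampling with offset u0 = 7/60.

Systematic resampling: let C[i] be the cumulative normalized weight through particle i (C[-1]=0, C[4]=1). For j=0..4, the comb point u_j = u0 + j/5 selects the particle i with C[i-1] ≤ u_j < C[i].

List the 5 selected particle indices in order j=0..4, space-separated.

0 1 1 1 2

C = [1/5, 4/5, 14/15, 14/15, 1]
j=0: u_0=7/60 ∈ [0, 1/5) → index 0
j=1: u_1=19/60 ∈ [1/5, 4/5) → index 1
j=2: u_2=31/60 ∈ [1/5, 4/5) → index 1
j=3: u_3=43/60 ∈ [1/5, 4/5) → index 1
j=4: u_4=11/12 ∈ [4/5, 14/15) → index 2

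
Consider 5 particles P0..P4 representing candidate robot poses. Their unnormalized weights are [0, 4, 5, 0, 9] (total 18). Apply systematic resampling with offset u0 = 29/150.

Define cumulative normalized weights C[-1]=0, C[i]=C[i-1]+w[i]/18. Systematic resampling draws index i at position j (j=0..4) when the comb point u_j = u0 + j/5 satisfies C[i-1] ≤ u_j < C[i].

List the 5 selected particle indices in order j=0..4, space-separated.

C = [0, 2/9, 1/2, 1/2, 1]
j=0: u_0=29/150 ∈ [0, 2/9) → index 1
j=1: u_1=59/150 ∈ [2/9, 1/2) → index 2
j=2: u_2=89/150 ∈ [1/2, 1) → index 4
j=3: u_3=119/150 ∈ [1/2, 1) → index 4
j=4: u_4=149/150 ∈ [1/2, 1) → index 4

1 2 4 4 4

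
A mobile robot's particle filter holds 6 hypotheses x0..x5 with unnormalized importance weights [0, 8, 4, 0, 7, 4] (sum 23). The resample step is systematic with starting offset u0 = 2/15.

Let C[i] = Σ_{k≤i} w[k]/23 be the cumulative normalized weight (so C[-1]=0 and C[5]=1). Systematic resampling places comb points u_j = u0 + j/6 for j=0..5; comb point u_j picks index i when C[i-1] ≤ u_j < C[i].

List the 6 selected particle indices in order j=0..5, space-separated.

1 1 2 4 4 5

C = [0, 8/23, 12/23, 12/23, 19/23, 1]
j=0: u_0=2/15 ∈ [0, 8/23) → index 1
j=1: u_1=3/10 ∈ [0, 8/23) → index 1
j=2: u_2=7/15 ∈ [8/23, 12/23) → index 2
j=3: u_3=19/30 ∈ [12/23, 19/23) → index 4
j=4: u_4=4/5 ∈ [12/23, 19/23) → index 4
j=5: u_5=29/30 ∈ [19/23, 1) → index 5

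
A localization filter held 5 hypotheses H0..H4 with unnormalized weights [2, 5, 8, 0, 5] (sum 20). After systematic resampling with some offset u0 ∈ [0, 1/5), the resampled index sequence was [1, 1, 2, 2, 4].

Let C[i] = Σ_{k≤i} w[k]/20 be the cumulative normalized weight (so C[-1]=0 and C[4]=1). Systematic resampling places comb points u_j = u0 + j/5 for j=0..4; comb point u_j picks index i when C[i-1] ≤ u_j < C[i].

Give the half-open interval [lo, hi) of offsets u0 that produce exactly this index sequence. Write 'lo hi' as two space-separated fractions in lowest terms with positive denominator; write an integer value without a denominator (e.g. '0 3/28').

1/10 3/20

C = [1/10, 7/20, 3/4, 3/4, 1]
j=0 picked index 1: u0 ∈ [1/10, 7/20)
j=1 picked index 1: u0 ∈ [-1/10, 3/20)
j=2 picked index 2: u0 ∈ [-1/20, 7/20)
j=3 picked index 2: u0 ∈ [-1/4, 3/20)
j=4 picked index 4: u0 ∈ [-1/20, 1/5)
intersection: [1/10, 3/20)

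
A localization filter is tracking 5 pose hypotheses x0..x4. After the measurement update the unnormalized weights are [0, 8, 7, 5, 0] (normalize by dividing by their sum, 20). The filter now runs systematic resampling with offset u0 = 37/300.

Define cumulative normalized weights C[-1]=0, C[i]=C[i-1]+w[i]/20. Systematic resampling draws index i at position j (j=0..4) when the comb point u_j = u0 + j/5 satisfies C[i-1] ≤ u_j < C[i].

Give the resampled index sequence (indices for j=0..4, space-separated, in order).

C = [0, 2/5, 3/4, 1, 1]
j=0: u_0=37/300 ∈ [0, 2/5) → index 1
j=1: u_1=97/300 ∈ [0, 2/5) → index 1
j=2: u_2=157/300 ∈ [2/5, 3/4) → index 2
j=3: u_3=217/300 ∈ [2/5, 3/4) → index 2
j=4: u_4=277/300 ∈ [3/4, 1) → index 3

1 1 2 2 3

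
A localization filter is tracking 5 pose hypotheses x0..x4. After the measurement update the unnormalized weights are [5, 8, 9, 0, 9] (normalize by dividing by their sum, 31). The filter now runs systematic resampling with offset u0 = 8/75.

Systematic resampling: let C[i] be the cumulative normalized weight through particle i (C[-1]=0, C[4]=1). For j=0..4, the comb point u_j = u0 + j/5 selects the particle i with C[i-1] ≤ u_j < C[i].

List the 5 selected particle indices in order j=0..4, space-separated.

0 1 2 2 4

C = [5/31, 13/31, 22/31, 22/31, 1]
j=0: u_0=8/75 ∈ [0, 5/31) → index 0
j=1: u_1=23/75 ∈ [5/31, 13/31) → index 1
j=2: u_2=38/75 ∈ [13/31, 22/31) → index 2
j=3: u_3=53/75 ∈ [13/31, 22/31) → index 2
j=4: u_4=68/75 ∈ [22/31, 1) → index 4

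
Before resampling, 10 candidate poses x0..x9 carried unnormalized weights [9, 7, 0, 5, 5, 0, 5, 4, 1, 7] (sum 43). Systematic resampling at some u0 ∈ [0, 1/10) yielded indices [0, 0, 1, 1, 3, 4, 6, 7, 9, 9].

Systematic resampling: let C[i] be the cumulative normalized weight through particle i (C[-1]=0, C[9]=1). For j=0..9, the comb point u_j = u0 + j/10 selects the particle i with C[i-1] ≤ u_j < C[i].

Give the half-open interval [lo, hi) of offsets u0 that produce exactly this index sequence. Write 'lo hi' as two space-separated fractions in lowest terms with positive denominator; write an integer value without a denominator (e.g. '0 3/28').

C = [9/43, 16/43, 16/43, 21/43, 26/43, 26/43, 31/43, 35/43, 36/43, 1]
j=0 picked index 0: u0 ∈ [0, 9/43)
j=1 picked index 0: u0 ∈ [-1/10, 47/430)
j=2 picked index 1: u0 ∈ [2/215, 37/215)
j=3 picked index 1: u0 ∈ [-39/430, 31/430)
j=4 picked index 3: u0 ∈ [-6/215, 19/215)
j=5 picked index 4: u0 ∈ [-1/86, 9/86)
j=6 picked index 6: u0 ∈ [1/215, 26/215)
j=7 picked index 7: u0 ∈ [9/430, 49/430)
j=8 picked index 9: u0 ∈ [8/215, 1/5)
j=9 picked index 9: u0 ∈ [-27/430, 1/10)
intersection: [8/215, 31/430)

8/215 31/430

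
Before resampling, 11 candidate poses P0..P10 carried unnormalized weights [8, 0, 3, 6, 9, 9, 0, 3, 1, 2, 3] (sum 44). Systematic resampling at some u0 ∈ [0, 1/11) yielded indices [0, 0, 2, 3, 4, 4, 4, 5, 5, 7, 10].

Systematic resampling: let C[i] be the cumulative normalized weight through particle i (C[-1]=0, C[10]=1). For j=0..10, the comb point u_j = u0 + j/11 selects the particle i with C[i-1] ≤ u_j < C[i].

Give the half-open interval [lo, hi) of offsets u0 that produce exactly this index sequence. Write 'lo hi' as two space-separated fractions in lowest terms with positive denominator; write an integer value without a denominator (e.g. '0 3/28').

1/44 1/22

C = [2/11, 2/11, 1/4, 17/44, 13/22, 35/44, 35/44, 19/22, 39/44, 41/44, 1]
j=0 picked index 0: u0 ∈ [0, 2/11)
j=1 picked index 0: u0 ∈ [-1/11, 1/11)
j=2 picked index 2: u0 ∈ [0, 3/44)
j=3 picked index 3: u0 ∈ [-1/44, 5/44)
j=4 picked index 4: u0 ∈ [1/44, 5/22)
j=5 picked index 4: u0 ∈ [-3/44, 3/22)
j=6 picked index 4: u0 ∈ [-7/44, 1/22)
j=7 picked index 5: u0 ∈ [-1/22, 7/44)
j=8 picked index 5: u0 ∈ [-3/22, 3/44)
j=9 picked index 7: u0 ∈ [-1/44, 1/22)
j=10 picked index 10: u0 ∈ [1/44, 1/11)
intersection: [1/44, 1/22)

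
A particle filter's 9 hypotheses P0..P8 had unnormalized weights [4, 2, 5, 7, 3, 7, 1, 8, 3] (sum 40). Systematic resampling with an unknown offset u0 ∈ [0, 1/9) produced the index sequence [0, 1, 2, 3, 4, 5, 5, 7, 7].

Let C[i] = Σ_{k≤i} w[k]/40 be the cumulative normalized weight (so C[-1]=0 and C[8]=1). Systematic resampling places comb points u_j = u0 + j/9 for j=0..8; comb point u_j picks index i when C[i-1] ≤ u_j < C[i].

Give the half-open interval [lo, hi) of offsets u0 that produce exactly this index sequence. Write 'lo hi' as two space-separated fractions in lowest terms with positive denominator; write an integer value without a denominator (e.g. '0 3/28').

1/180 1/30

C = [1/10, 3/20, 11/40, 9/20, 21/40, 7/10, 29/40, 37/40, 1]
j=0 picked index 0: u0 ∈ [0, 1/10)
j=1 picked index 1: u0 ∈ [-1/90, 7/180)
j=2 picked index 2: u0 ∈ [-13/180, 19/360)
j=3 picked index 3: u0 ∈ [-7/120, 7/60)
j=4 picked index 4: u0 ∈ [1/180, 29/360)
j=5 picked index 5: u0 ∈ [-11/360, 13/90)
j=6 picked index 5: u0 ∈ [-17/120, 1/30)
j=7 picked index 7: u0 ∈ [-19/360, 53/360)
j=8 picked index 7: u0 ∈ [-59/360, 13/360)
intersection: [1/180, 1/30)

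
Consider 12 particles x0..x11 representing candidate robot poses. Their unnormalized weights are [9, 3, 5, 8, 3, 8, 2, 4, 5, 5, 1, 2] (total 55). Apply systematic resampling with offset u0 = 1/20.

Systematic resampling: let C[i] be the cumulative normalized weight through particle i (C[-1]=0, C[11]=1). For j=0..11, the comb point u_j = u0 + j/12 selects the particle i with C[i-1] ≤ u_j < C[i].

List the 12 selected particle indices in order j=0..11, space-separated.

C = [9/55, 12/55, 17/55, 5/11, 28/55, 36/55, 38/55, 42/55, 47/55, 52/55, 53/55, 1]
j=0: u_0=1/20 ∈ [0, 9/55) → index 0
j=1: u_1=2/15 ∈ [0, 9/55) → index 0
j=2: u_2=13/60 ∈ [9/55, 12/55) → index 1
j=3: u_3=3/10 ∈ [12/55, 17/55) → index 2
j=4: u_4=23/60 ∈ [17/55, 5/11) → index 3
j=5: u_5=7/15 ∈ [5/11, 28/55) → index 4
j=6: u_6=11/20 ∈ [28/55, 36/55) → index 5
j=7: u_7=19/30 ∈ [28/55, 36/55) → index 5
j=8: u_8=43/60 ∈ [38/55, 42/55) → index 7
j=9: u_9=4/5 ∈ [42/55, 47/55) → index 8
j=10: u_10=53/60 ∈ [47/55, 52/55) → index 9
j=11: u_11=29/30 ∈ [53/55, 1) → index 11

0 0 1 2 3 4 5 5 7 8 9 11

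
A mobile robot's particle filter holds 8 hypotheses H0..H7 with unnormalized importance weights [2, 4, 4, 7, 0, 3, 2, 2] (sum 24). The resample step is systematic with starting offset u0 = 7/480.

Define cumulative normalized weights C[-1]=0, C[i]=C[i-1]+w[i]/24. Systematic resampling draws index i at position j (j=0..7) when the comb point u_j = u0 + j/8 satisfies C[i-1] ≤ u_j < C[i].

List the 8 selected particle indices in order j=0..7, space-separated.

0 1 2 2 3 3 5 6

C = [1/12, 1/4, 5/12, 17/24, 17/24, 5/6, 11/12, 1]
j=0: u_0=7/480 ∈ [0, 1/12) → index 0
j=1: u_1=67/480 ∈ [1/12, 1/4) → index 1
j=2: u_2=127/480 ∈ [1/4, 5/12) → index 2
j=3: u_3=187/480 ∈ [1/4, 5/12) → index 2
j=4: u_4=247/480 ∈ [5/12, 17/24) → index 3
j=5: u_5=307/480 ∈ [5/12, 17/24) → index 3
j=6: u_6=367/480 ∈ [17/24, 5/6) → index 5
j=7: u_7=427/480 ∈ [5/6, 11/12) → index 6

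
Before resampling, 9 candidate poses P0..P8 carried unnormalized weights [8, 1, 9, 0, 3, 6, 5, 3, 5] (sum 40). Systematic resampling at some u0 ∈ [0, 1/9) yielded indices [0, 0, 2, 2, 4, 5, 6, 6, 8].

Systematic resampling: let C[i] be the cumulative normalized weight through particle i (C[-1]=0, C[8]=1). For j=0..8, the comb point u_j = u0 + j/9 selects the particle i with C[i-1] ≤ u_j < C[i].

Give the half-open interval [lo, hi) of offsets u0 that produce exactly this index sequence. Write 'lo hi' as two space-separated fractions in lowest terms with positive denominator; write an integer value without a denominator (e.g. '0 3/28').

C = [1/5, 9/40, 9/20, 9/20, 21/40, 27/40, 4/5, 7/8, 1]
j=0 picked index 0: u0 ∈ [0, 1/5)
j=1 picked index 0: u0 ∈ [-1/9, 4/45)
j=2 picked index 2: u0 ∈ [1/360, 41/180)
j=3 picked index 2: u0 ∈ [-13/120, 7/60)
j=4 picked index 4: u0 ∈ [1/180, 29/360)
j=5 picked index 5: u0 ∈ [-11/360, 43/360)
j=6 picked index 6: u0 ∈ [1/120, 2/15)
j=7 picked index 6: u0 ∈ [-37/360, 1/45)
j=8 picked index 8: u0 ∈ [-1/72, 1/9)
intersection: [1/120, 1/45)

1/120 1/45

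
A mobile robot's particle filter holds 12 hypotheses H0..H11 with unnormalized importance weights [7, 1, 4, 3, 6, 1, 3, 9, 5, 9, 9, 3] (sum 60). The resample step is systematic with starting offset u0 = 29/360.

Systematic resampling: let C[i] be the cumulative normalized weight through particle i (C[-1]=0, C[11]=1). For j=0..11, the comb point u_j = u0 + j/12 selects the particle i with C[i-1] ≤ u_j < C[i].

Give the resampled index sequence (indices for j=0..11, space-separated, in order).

0 2 3 4 6 7 8 9 9 10 10 11

C = [7/60, 2/15, 1/5, 1/4, 7/20, 11/30, 5/12, 17/30, 13/20, 4/5, 19/20, 1]
j=0: u_0=29/360 ∈ [0, 7/60) → index 0
j=1: u_1=59/360 ∈ [2/15, 1/5) → index 2
j=2: u_2=89/360 ∈ [1/5, 1/4) → index 3
j=3: u_3=119/360 ∈ [1/4, 7/20) → index 4
j=4: u_4=149/360 ∈ [11/30, 5/12) → index 6
j=5: u_5=179/360 ∈ [5/12, 17/30) → index 7
j=6: u_6=209/360 ∈ [17/30, 13/20) → index 8
j=7: u_7=239/360 ∈ [13/20, 4/5) → index 9
j=8: u_8=269/360 ∈ [13/20, 4/5) → index 9
j=9: u_9=299/360 ∈ [4/5, 19/20) → index 10
j=10: u_10=329/360 ∈ [4/5, 19/20) → index 10
j=11: u_11=359/360 ∈ [19/20, 1) → index 11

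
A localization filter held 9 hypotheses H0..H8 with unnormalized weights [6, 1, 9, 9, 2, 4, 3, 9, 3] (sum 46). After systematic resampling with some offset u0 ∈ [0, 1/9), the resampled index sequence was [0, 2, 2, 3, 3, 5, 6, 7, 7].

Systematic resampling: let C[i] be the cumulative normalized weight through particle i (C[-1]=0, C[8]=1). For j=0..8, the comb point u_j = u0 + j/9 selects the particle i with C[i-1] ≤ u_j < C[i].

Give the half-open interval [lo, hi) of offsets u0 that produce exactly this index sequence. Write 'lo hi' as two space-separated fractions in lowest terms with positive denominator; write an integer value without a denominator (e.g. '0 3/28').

C = [3/23, 7/46, 8/23, 25/46, 27/46, 31/46, 17/23, 43/46, 1]
j=0 picked index 0: u0 ∈ [0, 3/23)
j=1 picked index 2: u0 ∈ [17/414, 49/207)
j=2 picked index 2: u0 ∈ [-29/414, 26/207)
j=3 picked index 3: u0 ∈ [1/69, 29/138)
j=4 picked index 3: u0 ∈ [-20/207, 41/414)
j=5 picked index 5: u0 ∈ [13/414, 49/414)
j=6 picked index 6: u0 ∈ [1/138, 5/69)
j=7 picked index 7: u0 ∈ [-8/207, 65/414)
j=8 picked index 7: u0 ∈ [-31/207, 19/414)
intersection: [17/414, 19/414)

17/414 19/414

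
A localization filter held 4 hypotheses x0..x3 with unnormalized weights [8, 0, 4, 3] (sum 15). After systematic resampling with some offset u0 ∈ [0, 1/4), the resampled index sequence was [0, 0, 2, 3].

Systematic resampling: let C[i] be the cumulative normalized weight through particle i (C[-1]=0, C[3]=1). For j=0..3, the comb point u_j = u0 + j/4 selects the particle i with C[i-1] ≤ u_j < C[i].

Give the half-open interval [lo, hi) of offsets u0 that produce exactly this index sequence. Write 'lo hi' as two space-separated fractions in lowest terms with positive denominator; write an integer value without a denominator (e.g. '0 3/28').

1/20 1/4

C = [8/15, 8/15, 4/5, 1]
j=0 picked index 0: u0 ∈ [0, 8/15)
j=1 picked index 0: u0 ∈ [-1/4, 17/60)
j=2 picked index 2: u0 ∈ [1/30, 3/10)
j=3 picked index 3: u0 ∈ [1/20, 1/4)
intersection: [1/20, 1/4)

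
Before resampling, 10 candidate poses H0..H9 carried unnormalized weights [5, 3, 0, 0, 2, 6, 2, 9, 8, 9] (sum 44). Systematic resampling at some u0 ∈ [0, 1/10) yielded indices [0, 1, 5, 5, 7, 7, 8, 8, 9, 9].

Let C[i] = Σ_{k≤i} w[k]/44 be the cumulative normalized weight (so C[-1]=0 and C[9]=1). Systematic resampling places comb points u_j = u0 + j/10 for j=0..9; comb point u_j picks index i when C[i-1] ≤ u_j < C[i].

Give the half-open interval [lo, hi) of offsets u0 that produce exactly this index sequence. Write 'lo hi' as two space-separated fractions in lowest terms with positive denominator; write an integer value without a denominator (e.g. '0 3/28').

C = [5/44, 2/11, 2/11, 2/11, 5/22, 4/11, 9/22, 27/44, 35/44, 1]
j=0 picked index 0: u0 ∈ [0, 5/44)
j=1 picked index 1: u0 ∈ [3/220, 9/110)
j=2 picked index 5: u0 ∈ [3/110, 9/55)
j=3 picked index 5: u0 ∈ [-4/55, 7/110)
j=4 picked index 7: u0 ∈ [1/110, 47/220)
j=5 picked index 7: u0 ∈ [-1/11, 5/44)
j=6 picked index 8: u0 ∈ [3/220, 43/220)
j=7 picked index 8: u0 ∈ [-19/220, 21/220)
j=8 picked index 9: u0 ∈ [-1/220, 1/5)
j=9 picked index 9: u0 ∈ [-23/220, 1/10)
intersection: [3/110, 7/110)

3/110 7/110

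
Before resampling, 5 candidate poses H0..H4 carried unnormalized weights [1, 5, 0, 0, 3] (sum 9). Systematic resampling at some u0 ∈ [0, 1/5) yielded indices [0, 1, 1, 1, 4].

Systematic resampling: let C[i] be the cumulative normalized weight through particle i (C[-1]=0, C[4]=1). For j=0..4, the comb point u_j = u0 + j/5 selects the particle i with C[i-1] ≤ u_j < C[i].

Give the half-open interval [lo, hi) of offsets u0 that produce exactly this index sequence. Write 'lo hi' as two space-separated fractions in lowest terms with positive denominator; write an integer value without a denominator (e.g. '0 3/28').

0 1/15

C = [1/9, 2/3, 2/3, 2/3, 1]
j=0 picked index 0: u0 ∈ [0, 1/9)
j=1 picked index 1: u0 ∈ [-4/45, 7/15)
j=2 picked index 1: u0 ∈ [-13/45, 4/15)
j=3 picked index 1: u0 ∈ [-22/45, 1/15)
j=4 picked index 4: u0 ∈ [-2/15, 1/5)
intersection: [0, 1/15)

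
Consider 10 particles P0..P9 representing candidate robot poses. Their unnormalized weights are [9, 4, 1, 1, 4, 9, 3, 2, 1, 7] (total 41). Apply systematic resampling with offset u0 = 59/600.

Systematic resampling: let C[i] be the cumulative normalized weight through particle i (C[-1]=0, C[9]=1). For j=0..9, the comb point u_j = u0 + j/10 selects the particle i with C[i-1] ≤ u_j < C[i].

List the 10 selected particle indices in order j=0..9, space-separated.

0 0 1 4 5 5 6 7 9 9

C = [9/41, 13/41, 14/41, 15/41, 19/41, 28/41, 31/41, 33/41, 34/41, 1]
j=0: u_0=59/600 ∈ [0, 9/41) → index 0
j=1: u_1=119/600 ∈ [0, 9/41) → index 0
j=2: u_2=179/600 ∈ [9/41, 13/41) → index 1
j=3: u_3=239/600 ∈ [15/41, 19/41) → index 4
j=4: u_4=299/600 ∈ [19/41, 28/41) → index 5
j=5: u_5=359/600 ∈ [19/41, 28/41) → index 5
j=6: u_6=419/600 ∈ [28/41, 31/41) → index 6
j=7: u_7=479/600 ∈ [31/41, 33/41) → index 7
j=8: u_8=539/600 ∈ [34/41, 1) → index 9
j=9: u_9=599/600 ∈ [34/41, 1) → index 9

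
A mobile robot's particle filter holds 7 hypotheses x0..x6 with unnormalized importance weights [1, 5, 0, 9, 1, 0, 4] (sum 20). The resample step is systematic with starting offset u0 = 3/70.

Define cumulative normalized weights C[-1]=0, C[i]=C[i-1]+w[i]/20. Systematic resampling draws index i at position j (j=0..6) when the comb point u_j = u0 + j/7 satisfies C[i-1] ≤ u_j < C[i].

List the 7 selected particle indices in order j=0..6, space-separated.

C = [1/20, 3/10, 3/10, 3/4, 4/5, 4/5, 1]
j=0: u_0=3/70 ∈ [0, 1/20) → index 0
j=1: u_1=13/70 ∈ [1/20, 3/10) → index 1
j=2: u_2=23/70 ∈ [3/10, 3/4) → index 3
j=3: u_3=33/70 ∈ [3/10, 3/4) → index 3
j=4: u_4=43/70 ∈ [3/10, 3/4) → index 3
j=5: u_5=53/70 ∈ [3/4, 4/5) → index 4
j=6: u_6=9/10 ∈ [4/5, 1) → index 6

0 1 3 3 3 4 6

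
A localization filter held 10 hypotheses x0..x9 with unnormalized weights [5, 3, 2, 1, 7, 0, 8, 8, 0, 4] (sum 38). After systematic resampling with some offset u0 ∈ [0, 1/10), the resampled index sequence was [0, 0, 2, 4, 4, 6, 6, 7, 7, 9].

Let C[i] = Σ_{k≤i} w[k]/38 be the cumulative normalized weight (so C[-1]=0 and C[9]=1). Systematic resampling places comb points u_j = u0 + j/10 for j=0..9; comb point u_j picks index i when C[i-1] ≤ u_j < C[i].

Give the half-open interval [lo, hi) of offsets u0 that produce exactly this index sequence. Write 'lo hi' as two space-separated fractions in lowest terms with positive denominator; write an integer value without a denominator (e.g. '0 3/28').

1/95 3/95

C = [5/38, 4/19, 5/19, 11/38, 9/19, 9/19, 13/19, 17/19, 17/19, 1]
j=0 picked index 0: u0 ∈ [0, 5/38)
j=1 picked index 0: u0 ∈ [-1/10, 3/95)
j=2 picked index 2: u0 ∈ [1/95, 6/95)
j=3 picked index 4: u0 ∈ [-1/95, 33/190)
j=4 picked index 4: u0 ∈ [-21/190, 7/95)
j=5 picked index 6: u0 ∈ [-1/38, 7/38)
j=6 picked index 6: u0 ∈ [-12/95, 8/95)
j=7 picked index 7: u0 ∈ [-3/190, 37/190)
j=8 picked index 7: u0 ∈ [-11/95, 9/95)
j=9 picked index 9: u0 ∈ [-1/190, 1/10)
intersection: [1/95, 3/95)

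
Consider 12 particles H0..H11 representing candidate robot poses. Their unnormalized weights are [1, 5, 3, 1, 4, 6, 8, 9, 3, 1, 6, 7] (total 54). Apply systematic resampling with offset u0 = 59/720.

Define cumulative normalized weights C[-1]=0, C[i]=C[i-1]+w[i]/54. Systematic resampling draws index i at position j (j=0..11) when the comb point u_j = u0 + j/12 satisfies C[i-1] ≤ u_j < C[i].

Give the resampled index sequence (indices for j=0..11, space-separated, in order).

C = [1/54, 1/9, 1/6, 5/27, 7/27, 10/27, 14/27, 37/54, 20/27, 41/54, 47/54, 1]
j=0: u_0=59/720 ∈ [1/54, 1/9) → index 1
j=1: u_1=119/720 ∈ [1/9, 1/6) → index 2
j=2: u_2=179/720 ∈ [5/27, 7/27) → index 4
j=3: u_3=239/720 ∈ [7/27, 10/27) → index 5
j=4: u_4=299/720 ∈ [10/27, 14/27) → index 6
j=5: u_5=359/720 ∈ [10/27, 14/27) → index 6
j=6: u_6=419/720 ∈ [14/27, 37/54) → index 7
j=7: u_7=479/720 ∈ [14/27, 37/54) → index 7
j=8: u_8=539/720 ∈ [20/27, 41/54) → index 9
j=9: u_9=599/720 ∈ [41/54, 47/54) → index 10
j=10: u_10=659/720 ∈ [47/54, 1) → index 11
j=11: u_11=719/720 ∈ [47/54, 1) → index 11

1 2 4 5 6 6 7 7 9 10 11 11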